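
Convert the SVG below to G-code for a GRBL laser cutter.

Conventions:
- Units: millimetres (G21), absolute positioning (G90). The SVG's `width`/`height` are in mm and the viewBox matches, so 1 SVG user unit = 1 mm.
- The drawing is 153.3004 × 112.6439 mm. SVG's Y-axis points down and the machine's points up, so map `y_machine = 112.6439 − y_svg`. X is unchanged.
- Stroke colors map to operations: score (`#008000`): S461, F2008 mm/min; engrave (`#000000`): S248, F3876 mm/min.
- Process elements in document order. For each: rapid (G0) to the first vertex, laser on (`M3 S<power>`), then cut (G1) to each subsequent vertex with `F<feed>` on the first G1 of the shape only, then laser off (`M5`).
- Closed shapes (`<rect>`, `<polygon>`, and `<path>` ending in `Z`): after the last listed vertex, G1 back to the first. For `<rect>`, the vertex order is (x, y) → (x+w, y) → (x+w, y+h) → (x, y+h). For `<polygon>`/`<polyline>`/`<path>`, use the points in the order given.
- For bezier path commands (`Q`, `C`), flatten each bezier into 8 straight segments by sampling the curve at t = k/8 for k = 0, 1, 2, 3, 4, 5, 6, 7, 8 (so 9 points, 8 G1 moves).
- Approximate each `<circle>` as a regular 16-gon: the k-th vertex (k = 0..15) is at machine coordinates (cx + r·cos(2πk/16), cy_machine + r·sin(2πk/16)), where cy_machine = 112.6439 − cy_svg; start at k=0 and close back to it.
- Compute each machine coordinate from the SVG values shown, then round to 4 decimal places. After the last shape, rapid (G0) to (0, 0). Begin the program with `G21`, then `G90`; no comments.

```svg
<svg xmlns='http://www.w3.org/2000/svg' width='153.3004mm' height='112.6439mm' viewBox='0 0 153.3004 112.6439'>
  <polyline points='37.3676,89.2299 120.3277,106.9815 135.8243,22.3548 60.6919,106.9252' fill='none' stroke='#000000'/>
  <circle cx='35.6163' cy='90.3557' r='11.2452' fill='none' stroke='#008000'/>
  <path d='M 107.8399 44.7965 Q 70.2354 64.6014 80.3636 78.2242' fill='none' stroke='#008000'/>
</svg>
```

G21
G90
G0 X37.3676 Y23.4140
M3 S248
G1 X120.3277 Y5.6624 F3876
G1 X135.8243 Y90.2891
G1 X60.6919 Y5.7187
M5
G0 X46.8615 Y22.2882
M3 S461
G1 X46.0055 Y26.5916 F2008
G1 X43.5679 Y30.2398
G1 X39.9197 Y32.6774
G1 X35.6163 Y33.5334
G1 X31.3129 Y32.6774
G1 X27.6647 Y30.2398
G1 X25.2271 Y26.5916
G1 X24.3711 Y22.2882
G1 X25.2271 Y17.9848
G1 X27.6647 Y14.3366
G1 X31.3129 Y11.8990
G1 X35.6163 Y11.0430
G1 X39.9197 Y11.8990
G1 X43.5679 Y14.3366
G1 X46.0055 Y17.9848
G1 X46.8615 Y22.2882
M5
G0 X107.8399 Y67.8474
M3 S461
G1 X99.1846 Y62.9928 F2008
G1 X92.0209 Y58.3313
G1 X86.3489 Y53.8631
G1 X82.1686 Y49.5880
G1 X79.4799 Y45.5062
G1 X78.2828 Y41.6175
G1 X78.5774 Y37.9220
G1 X80.3636 Y34.4197
M5
G0 X0.0000 Y0.0000

Since the viewBox matches the mm dimensions, user units are millimetres directly. The only transform is the Y-flip y_m = 112.6439 − y_svg.

Shape 1 is a open polyline drawn with `<polyline>`. Its stroke #000000 means engrave at S248, F3876. After flipping Y the toolpath is (37.3676,23.4140) → (120.3277,5.6624) → (135.8243,90.2891) → (60.6919,5.7187).

Shape 2 is a circle drawn with `<circle>`. Its stroke #008000 means score at S461, F2008. After flipping Y the toolpath is (46.8615,22.2882) → (46.0055,26.5916) → (43.5679,30.2398) → (39.9197,32.6774) → (35.6163,33.5334) → (31.3129,32.6774) → (27.6647,30.2398) → (25.2271,26.5916) → (24.3711,22.2882) → (25.2271,17.9848) → (27.6647,14.3366) → (31.3129,11.8990) → (35.6163,11.0430) → (39.9197,11.8990) → (43.5679,14.3366) → (46.0055,17.9848) → (46.8615,22.2882), returning to the start.

Shape 3 is a quadratic bezier drawn with `<path>`. Its stroke #008000 means score at S461, F2008. After flipping Y the toolpath is (107.8399,67.8474) → (99.1846,62.9928) → (92.0209,58.3313) → (86.3489,53.8631) → (82.1686,49.5880) → (79.4799,45.5062) → (78.2828,41.6175) → (78.5774,37.9220) → (80.3636,34.4197).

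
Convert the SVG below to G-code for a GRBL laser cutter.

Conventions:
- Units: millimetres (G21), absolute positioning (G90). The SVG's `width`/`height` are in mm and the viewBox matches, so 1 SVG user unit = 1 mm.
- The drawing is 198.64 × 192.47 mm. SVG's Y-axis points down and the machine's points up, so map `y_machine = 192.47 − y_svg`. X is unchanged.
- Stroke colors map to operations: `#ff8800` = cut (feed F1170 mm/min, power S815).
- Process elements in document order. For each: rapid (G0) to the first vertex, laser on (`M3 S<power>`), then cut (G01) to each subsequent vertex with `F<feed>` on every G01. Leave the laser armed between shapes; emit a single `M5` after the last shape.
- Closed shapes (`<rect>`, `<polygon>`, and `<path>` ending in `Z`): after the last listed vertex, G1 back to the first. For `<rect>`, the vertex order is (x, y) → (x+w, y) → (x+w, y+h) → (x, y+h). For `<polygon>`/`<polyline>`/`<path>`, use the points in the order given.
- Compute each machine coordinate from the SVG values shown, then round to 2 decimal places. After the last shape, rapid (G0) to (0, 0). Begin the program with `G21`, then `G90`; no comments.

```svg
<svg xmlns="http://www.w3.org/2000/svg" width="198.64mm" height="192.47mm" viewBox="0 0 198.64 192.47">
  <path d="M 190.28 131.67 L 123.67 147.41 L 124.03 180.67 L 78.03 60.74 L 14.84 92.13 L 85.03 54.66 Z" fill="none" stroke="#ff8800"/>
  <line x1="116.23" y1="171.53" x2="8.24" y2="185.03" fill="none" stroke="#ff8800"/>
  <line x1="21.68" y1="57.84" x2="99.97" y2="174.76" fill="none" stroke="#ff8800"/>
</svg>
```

G21
G90
G0 X190.28 Y60.80
M3 S815
G01 X123.67 Y45.06 F1170
G01 X124.03 Y11.80 F1170
G01 X78.03 Y131.73 F1170
G01 X14.84 Y100.34 F1170
G01 X85.03 Y137.81 F1170
G01 X190.28 Y60.80 F1170
G0 X116.23 Y20.94
M3 S815
G01 X8.24 Y7.44 F1170
G0 X21.68 Y134.63
M3 S815
G01 X99.97 Y17.71 F1170
M5
G0 X0.00 Y0.00

viewBox `0 0 198.64 192.47` with mm width/height → 1 unit = 1 mm. Flip: y_m = 192.47 − y_svg.

**Shape 1** — `<path>` closed polygon, stroke `#ff8800` → cut (S815, F1170). Machine vertices: (190.28,60.80) → (123.67,45.06) → (124.03,11.80) → (78.03,131.73) → (14.84,100.34) → (85.03,137.81) → (190.28,60.80). Closed: final G1 returns to the first vertex.

**Shape 2** — `<line>` line segment, stroke `#ff8800` → cut (S815, F1170). Machine vertices: (116.23,20.94) → (8.24,7.44). Open path.

**Shape 3** — `<line>` line segment, stroke `#ff8800` → cut (S815, F1170). Machine vertices: (21.68,134.63) → (99.97,17.71). Open path.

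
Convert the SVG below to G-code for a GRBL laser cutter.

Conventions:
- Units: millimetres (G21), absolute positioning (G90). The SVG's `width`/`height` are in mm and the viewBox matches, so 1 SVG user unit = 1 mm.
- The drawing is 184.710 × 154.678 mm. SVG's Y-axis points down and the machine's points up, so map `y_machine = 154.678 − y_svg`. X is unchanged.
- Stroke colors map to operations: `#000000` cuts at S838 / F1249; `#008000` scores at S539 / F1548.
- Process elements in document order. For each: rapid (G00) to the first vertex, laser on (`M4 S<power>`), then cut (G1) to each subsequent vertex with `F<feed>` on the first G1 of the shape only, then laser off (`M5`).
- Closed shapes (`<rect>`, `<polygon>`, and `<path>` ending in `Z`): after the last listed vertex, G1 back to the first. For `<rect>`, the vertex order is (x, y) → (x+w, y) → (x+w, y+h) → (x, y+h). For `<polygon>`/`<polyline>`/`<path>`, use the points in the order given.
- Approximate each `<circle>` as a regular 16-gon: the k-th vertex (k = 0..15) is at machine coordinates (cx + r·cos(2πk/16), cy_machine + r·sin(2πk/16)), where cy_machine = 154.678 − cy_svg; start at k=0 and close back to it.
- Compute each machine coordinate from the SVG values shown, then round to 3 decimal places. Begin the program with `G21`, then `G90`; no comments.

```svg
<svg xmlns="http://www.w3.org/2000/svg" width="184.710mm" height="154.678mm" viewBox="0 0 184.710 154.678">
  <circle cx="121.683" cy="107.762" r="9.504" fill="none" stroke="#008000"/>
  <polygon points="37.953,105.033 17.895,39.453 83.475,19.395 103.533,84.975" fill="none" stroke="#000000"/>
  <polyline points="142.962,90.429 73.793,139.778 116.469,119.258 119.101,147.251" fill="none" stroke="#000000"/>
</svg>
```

1 u = 1 mm; y_m = 154.678 − y.

[1] `<circle>` circle, #008000→score S539 F1548: (131.187,46.916) → (130.464,50.553) → (128.403,53.636) → (125.320,55.697) → (121.683,56.420) → (118.046,55.697) → (114.963,53.636) → (112.902,50.553) → (112.179,46.916) → (112.902,43.279) → (114.963,40.196) → (118.046,38.135) → (121.683,37.412) → (125.320,38.135) → (128.403,40.196) → (130.464,43.279) → (131.187,46.916) (closed)

[2] `<polygon>` regular polygon, #000000→cut S838 F1249: (37.953,49.645) → (17.895,115.225) → (83.475,135.283) → (103.533,69.703) → (37.953,49.645) (closed)

[3] `<polyline>` open polyline, #000000→cut S838 F1249: (142.962,64.249) → (73.793,14.900) → (116.469,35.420) → (119.101,7.427)

G21
G90
G00 X131.187 Y46.916
M4 S539
G1 X130.464 Y50.553 F1548
G1 X128.403 Y53.636
G1 X125.320 Y55.697
G1 X121.683 Y56.420
G1 X118.046 Y55.697
G1 X114.963 Y53.636
G1 X112.902 Y50.553
G1 X112.179 Y46.916
G1 X112.902 Y43.279
G1 X114.963 Y40.196
G1 X118.046 Y38.135
G1 X121.683 Y37.412
G1 X125.320 Y38.135
G1 X128.403 Y40.196
G1 X130.464 Y43.279
G1 X131.187 Y46.916
M5
G00 X37.953 Y49.645
M4 S838
G1 X17.895 Y115.225 F1249
G1 X83.475 Y135.283
G1 X103.533 Y69.703
G1 X37.953 Y49.645
M5
G00 X142.962 Y64.249
M4 S838
G1 X73.793 Y14.900 F1249
G1 X116.469 Y35.420
G1 X119.101 Y7.427
M5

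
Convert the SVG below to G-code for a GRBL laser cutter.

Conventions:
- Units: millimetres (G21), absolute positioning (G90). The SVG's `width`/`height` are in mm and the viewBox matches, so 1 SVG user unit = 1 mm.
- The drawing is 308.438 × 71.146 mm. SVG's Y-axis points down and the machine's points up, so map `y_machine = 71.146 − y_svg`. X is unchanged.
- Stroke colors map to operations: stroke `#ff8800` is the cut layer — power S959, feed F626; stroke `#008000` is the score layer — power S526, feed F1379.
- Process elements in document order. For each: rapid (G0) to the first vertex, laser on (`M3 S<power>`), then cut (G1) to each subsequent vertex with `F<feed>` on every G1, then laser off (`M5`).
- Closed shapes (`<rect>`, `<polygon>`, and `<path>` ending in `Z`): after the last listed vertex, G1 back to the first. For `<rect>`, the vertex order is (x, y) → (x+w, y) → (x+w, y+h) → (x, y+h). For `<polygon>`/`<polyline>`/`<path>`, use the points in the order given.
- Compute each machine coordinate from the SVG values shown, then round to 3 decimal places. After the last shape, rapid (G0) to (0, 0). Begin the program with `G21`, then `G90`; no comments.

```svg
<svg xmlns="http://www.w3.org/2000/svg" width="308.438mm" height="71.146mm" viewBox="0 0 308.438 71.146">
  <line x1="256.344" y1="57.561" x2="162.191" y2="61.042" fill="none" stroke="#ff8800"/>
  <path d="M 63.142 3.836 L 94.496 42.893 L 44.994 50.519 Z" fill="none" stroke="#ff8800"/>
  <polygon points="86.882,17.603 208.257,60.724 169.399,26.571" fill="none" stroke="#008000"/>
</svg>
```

G21
G90
G0 X256.344 Y13.585
M3 S959
G1 X162.191 Y10.104 F626
M5
G0 X63.142 Y67.310
M3 S959
G1 X94.496 Y28.253 F626
G1 X44.994 Y20.627 F626
G1 X63.142 Y67.310 F626
M5
G0 X86.882 Y53.543
M3 S526
G1 X208.257 Y10.422 F1379
G1 X169.399 Y44.575 F1379
G1 X86.882 Y53.543 F1379
M5
G0 X0.000 Y0.000

1 u = 1 mm; y_m = 71.146 − y.

[1] `<line>` line segment, #ff8800→cut S959 F626: (256.344,13.585) → (162.191,10.104)

[2] `<path>` regular polygon, #ff8800→cut S959 F626: (63.142,67.310) → (94.496,28.253) → (44.994,20.627) → (63.142,67.310) (closed)

[3] `<polygon>` closed polygon, #008000→score S526 F1379: (86.882,53.543) → (208.257,10.422) → (169.399,44.575) → (86.882,53.543) (closed)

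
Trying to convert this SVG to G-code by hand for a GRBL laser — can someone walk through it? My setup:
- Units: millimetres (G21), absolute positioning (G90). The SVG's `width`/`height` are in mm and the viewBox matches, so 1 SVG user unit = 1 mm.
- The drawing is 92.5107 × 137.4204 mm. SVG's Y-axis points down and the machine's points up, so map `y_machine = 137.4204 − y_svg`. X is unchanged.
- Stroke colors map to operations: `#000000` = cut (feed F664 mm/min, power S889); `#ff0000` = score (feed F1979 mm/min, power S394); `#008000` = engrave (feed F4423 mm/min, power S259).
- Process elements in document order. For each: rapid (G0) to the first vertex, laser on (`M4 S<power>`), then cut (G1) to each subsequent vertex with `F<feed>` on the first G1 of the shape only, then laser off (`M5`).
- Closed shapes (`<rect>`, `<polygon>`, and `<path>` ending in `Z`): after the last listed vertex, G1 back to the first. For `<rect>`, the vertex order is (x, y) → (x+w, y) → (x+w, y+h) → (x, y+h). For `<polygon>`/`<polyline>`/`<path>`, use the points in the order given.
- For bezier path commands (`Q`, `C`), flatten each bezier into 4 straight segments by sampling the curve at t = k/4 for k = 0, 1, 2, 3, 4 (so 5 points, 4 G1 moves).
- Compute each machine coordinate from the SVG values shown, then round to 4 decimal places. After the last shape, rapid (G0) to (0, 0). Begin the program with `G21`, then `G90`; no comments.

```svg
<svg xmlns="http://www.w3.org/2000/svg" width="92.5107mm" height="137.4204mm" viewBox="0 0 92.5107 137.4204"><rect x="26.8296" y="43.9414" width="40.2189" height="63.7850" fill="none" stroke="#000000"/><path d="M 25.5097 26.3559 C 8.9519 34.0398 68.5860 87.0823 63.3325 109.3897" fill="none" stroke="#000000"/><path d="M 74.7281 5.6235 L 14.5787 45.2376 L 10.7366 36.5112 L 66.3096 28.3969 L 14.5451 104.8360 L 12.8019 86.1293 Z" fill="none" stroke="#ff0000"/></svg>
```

Since the viewBox matches the mm dimensions, user units are millimetres directly. The only transform is the Y-flip y_m = 137.4204 − y_svg.

Shape 1 is a rectangle drawn with `<rect>`. Its stroke #000000 means cut at S889, F664. After flipping Y the toolpath is (26.8296,93.4790) → (67.0485,93.4790) → (67.0485,29.6940) → (26.8296,29.6940) → (26.8296,93.4790), returning to the start.

Shape 2 is a cubic bezier drawn with `<path>`. Its stroke #000000 means cut at S889, F664. After flipping Y the toolpath is (25.5097,111.0645) → (25.1730,97.9858) → (40.1820,75.0314) → (57.3106,49.3351) → (63.3325,28.0307).

Shape 3 is a closed polygon drawn with `<path>`. Its stroke #ff0000 means score at S394, F1979. After flipping Y the toolpath is (74.7281,131.7969) → (14.5787,92.1828) → (10.7366,100.9092) → (66.3096,109.0235) → (14.5451,32.5844) → (12.8019,51.2911) → (74.7281,131.7969), returning to the start.

G21
G90
G0 X26.8296 Y93.4790
M4 S889
G1 X67.0485 Y93.4790 F664
G1 X67.0485 Y29.6940
G1 X26.8296 Y29.6940
G1 X26.8296 Y93.4790
M5
G0 X25.5097 Y111.0645
M4 S889
G1 X25.1730 Y97.9858 F664
G1 X40.1820 Y75.0314
G1 X57.3106 Y49.3351
G1 X63.3325 Y28.0307
M5
G0 X74.7281 Y131.7969
M4 S394
G1 X14.5787 Y92.1828 F1979
G1 X10.7366 Y100.9092
G1 X66.3096 Y109.0235
G1 X14.5451 Y32.5844
G1 X12.8019 Y51.2911
G1 X74.7281 Y131.7969
M5
G0 X0.0000 Y0.0000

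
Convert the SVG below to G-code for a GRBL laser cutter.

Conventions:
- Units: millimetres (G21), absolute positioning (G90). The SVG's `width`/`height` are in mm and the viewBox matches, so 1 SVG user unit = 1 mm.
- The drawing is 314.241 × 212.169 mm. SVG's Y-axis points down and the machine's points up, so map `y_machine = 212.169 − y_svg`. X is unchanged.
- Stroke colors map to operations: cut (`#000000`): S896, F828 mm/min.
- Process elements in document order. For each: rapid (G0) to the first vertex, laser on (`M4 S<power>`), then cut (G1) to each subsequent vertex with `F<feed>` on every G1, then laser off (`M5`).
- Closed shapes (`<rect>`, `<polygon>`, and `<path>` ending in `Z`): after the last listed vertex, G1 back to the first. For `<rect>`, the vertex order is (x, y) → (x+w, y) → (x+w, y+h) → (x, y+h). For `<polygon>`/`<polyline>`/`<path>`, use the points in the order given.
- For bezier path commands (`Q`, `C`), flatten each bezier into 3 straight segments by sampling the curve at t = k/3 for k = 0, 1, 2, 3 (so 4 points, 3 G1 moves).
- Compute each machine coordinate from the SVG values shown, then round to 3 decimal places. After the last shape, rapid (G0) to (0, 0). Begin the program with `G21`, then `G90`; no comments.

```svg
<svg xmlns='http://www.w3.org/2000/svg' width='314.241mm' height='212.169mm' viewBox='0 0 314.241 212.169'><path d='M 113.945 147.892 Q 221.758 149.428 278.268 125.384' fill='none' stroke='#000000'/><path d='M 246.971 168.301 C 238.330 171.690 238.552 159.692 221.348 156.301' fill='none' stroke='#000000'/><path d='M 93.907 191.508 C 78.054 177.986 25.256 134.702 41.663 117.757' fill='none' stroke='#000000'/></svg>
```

viewBox `0 0 314.241 212.169` with mm width/height → 1 unit = 1 mm. Flip: y_m = 212.169 − y_svg.

**Shape 1** — `<path>` quadratic bezier, stroke `#000000` → cut (S896, F828). Control points (SVG): P0=(113.945,147.892), P1=(221.758,149.428), P2=(278.268,125.384); sampled at t=k/3. Machine vertices: (113.945,64.277) → (180.120,66.095) → (234.894,73.598) → (278.268,86.785). Open path.

**Shape 2** — `<path>` cubic bezier, stroke `#000000` → cut (S896, F828). Control points (SVG): P0=(246.971,168.301), P1=(238.330,171.690), P2=(238.552,159.692), P3=(221.348,156.301); sampled at t=k/3. Machine vertices: (246.971,43.868) → (240.311,44.719) → (233.717,50.497) → (221.348,55.868). Open path.

**Shape 3** — `<path>` cubic bezier, stroke `#000000` → cut (S896, F828). Control points (SVG): P0=(93.907,191.508), P1=(78.054,177.986), P2=(25.256,134.702), P3=(41.663,117.757); sampled at t=k/3. Machine vertices: (93.907,20.661) → (69.670,42.026) → (44.393,70.765) → (41.663,94.412). Open path.

G21
G90
G0 X113.945 Y64.277
M4 S896
G1 X180.120 Y66.095 F828
G1 X234.894 Y73.598 F828
G1 X278.268 Y86.785 F828
M5
G0 X246.971 Y43.868
M4 S896
G1 X240.311 Y44.719 F828
G1 X233.717 Y50.497 F828
G1 X221.348 Y55.868 F828
M5
G0 X93.907 Y20.661
M4 S896
G1 X69.670 Y42.026 F828
G1 X44.393 Y70.765 F828
G1 X41.663 Y94.412 F828
M5
G0 X0.000 Y0.000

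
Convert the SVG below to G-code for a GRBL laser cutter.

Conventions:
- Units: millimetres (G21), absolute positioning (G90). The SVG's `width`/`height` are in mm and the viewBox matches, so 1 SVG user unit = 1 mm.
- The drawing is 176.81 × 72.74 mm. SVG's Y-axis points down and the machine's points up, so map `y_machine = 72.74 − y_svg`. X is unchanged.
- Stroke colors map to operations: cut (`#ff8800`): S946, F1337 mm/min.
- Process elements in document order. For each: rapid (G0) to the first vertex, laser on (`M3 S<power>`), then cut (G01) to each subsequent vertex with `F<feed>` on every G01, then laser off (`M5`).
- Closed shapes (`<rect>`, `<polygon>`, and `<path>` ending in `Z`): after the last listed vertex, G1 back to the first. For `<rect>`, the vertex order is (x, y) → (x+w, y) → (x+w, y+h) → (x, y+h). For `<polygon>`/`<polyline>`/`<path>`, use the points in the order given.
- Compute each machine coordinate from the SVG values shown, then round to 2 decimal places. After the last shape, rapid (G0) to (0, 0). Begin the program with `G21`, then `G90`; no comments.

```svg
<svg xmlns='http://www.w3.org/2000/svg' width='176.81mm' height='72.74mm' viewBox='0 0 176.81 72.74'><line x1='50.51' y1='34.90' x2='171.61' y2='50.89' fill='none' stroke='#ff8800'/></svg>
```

Since the viewBox matches the mm dimensions, user units are millimetres directly. The only transform is the Y-flip y_m = 72.74 − y_svg.

Shape 1 is a line segment drawn with `<line>`. Its stroke #ff8800 means cut at S946, F1337. After flipping Y the toolpath is (50.51,37.84) → (171.61,21.85).

G21
G90
G0 X50.51 Y37.84
M3 S946
G01 X171.61 Y21.85 F1337
M5
G0 X0.00 Y0.00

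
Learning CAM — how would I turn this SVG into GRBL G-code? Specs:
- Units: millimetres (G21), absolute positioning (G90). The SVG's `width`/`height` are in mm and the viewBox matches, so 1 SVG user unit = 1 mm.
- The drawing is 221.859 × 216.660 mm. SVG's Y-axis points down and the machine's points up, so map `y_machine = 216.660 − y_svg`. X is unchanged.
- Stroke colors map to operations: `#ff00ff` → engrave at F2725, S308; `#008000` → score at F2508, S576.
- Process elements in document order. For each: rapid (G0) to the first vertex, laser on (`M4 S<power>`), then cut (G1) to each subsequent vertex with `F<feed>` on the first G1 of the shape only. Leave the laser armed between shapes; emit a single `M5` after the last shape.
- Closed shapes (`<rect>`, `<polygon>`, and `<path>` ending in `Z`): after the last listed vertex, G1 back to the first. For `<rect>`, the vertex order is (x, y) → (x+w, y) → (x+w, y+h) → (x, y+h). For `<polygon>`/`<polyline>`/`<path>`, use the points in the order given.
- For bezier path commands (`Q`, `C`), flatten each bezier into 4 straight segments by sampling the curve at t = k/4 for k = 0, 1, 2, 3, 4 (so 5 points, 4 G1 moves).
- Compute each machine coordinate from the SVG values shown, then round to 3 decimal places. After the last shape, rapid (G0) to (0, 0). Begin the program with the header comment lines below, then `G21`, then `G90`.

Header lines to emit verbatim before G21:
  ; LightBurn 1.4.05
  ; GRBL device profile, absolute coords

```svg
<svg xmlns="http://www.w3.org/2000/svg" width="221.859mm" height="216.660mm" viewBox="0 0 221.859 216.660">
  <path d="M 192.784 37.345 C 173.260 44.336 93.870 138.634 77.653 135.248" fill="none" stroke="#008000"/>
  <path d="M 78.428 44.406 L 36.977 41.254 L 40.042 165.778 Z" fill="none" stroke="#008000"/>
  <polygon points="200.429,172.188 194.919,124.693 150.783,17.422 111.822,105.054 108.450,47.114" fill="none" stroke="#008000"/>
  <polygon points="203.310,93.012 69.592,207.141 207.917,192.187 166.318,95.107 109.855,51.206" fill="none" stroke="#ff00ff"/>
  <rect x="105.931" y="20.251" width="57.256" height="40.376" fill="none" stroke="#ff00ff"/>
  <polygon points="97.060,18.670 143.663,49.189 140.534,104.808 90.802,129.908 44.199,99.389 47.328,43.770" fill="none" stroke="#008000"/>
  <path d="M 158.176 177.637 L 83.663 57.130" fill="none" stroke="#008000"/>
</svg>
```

; LightBurn 1.4.05
; GRBL device profile, absolute coords
G21
G90
G0 X192.784 Y179.315
M4 S576
G1 X168.839 Y160.592 F2508
G1 X133.978 Y126.472
G1 X99.738 Y94.298
G1 X77.653 Y81.412
G0 X78.428 Y172.254
M4 S576
G1 X36.977 Y175.406 F2508
G1 X40.042 Y50.882
G1 X78.428 Y172.254
G0 X200.429 Y44.472
M4 S576
G1 X194.919 Y91.967 F2508
G1 X150.783 Y199.238
G1 X111.822 Y111.606
G1 X108.450 Y169.546
G1 X200.429 Y44.472
G0 X203.310 Y123.648
M4 S308
G1 X69.592 Y9.519 F2725
G1 X207.917 Y24.473
G1 X166.318 Y121.553
G1 X109.855 Y165.454
G1 X203.310 Y123.648
G0 X105.931 Y196.409
M4 S308
G1 X163.187 Y196.409 F2725
G1 X163.187 Y156.033
G1 X105.931 Y156.033
G1 X105.931 Y196.409
G0 X97.060 Y197.990
M4 S576
G1 X143.663 Y167.471 F2508
G1 X140.534 Y111.852
G1 X90.802 Y86.752
G1 X44.199 Y117.271
G1 X47.328 Y172.890
G1 X97.060 Y197.990
G0 X158.176 Y39.023
M4 S576
G1 X83.663 Y159.530 F2508
M5
G0 X0.000 Y0.000

1 u = 1 mm; y_m = 216.660 − y.

[1] `<path>` cubic bezier, #008000→score S576 F2508: (192.784,179.315) → (168.839,160.592) → (133.978,126.472) → (99.738,94.298) → (77.653,81.412)

[2] `<path>` closed polygon, #008000→score S576 F2508: (78.428,172.254) → (36.977,175.406) → (40.042,50.882) → (78.428,172.254) (closed)

[3] `<polygon>` closed polygon, #008000→score S576 F2508: (200.429,44.472) → (194.919,91.967) → (150.783,199.238) → (111.822,111.606) → (108.450,169.546) → (200.429,44.472) (closed)

[4] `<polygon>` closed polygon, #ff00ff→engrave S308 F2725: (203.310,123.648) → (69.592,9.519) → (207.917,24.473) → (166.318,121.553) → (109.855,165.454) → (203.310,123.648) (closed)

[5] `<rect>` rectangle, #ff00ff→engrave S308 F2725: (105.931,196.409) → (163.187,196.409) → (163.187,156.033) → (105.931,156.033) → (105.931,196.409) (closed)

[6] `<polygon>` regular polygon, #008000→score S576 F2508: (97.060,197.990) → (143.663,167.471) → (140.534,111.852) → (90.802,86.752) → (44.199,117.271) → (47.328,172.890) → (97.060,197.990) (closed)

[7] `<path>` line segment, #008000→score S576 F2508: (158.176,39.023) → (83.663,159.530)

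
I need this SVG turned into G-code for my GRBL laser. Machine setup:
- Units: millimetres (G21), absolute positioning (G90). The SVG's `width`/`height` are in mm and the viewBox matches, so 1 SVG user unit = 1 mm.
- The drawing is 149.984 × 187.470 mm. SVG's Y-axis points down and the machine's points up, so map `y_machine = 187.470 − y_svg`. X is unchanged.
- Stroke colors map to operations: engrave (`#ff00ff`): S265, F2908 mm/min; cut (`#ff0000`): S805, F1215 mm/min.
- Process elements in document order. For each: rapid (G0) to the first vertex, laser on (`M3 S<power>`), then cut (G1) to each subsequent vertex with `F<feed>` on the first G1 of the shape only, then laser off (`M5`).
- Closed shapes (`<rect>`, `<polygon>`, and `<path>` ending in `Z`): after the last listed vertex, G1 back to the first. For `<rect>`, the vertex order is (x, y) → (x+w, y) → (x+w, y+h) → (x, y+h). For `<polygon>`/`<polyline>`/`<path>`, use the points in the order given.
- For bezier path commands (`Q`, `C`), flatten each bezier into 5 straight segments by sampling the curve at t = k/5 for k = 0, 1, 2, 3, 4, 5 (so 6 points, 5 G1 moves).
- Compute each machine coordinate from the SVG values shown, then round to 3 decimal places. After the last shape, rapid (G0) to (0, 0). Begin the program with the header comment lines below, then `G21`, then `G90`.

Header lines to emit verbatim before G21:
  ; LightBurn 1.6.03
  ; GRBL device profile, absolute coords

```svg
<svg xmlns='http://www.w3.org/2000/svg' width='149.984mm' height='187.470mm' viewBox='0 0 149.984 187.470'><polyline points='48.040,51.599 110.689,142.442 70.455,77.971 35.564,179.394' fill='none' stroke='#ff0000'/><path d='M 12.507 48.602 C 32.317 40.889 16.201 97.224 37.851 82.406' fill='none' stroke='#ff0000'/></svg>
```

; LightBurn 1.6.03
; GRBL device profile, absolute coords
G21
G90
G0 X48.040 Y135.871
M3 S805
G1 X110.689 Y45.028 F1215
G1 X70.455 Y109.499
G1 X35.564 Y8.076
M5
G0 X12.507 Y138.868
M3 S805
G1 X20.671 Y136.892 F1215
G1 X23.751 Y126.033
G1 X25.282 Y112.783
G1 X28.803 Y103.630
G1 X37.851 Y105.064
M5
G0 X0.000 Y0.000

1 u = 1 mm; y_m = 187.470 − y.

[1] `<polyline>` open polyline, #ff0000→cut S805 F1215: (48.040,135.871) → (110.689,45.028) → (70.455,109.499) → (35.564,8.076)

[2] `<path>` cubic bezier, #ff0000→cut S805 F1215: (12.507,138.868) → (20.671,136.892) → (23.751,126.033) → (25.282,112.783) → (28.803,103.630) → (37.851,105.064)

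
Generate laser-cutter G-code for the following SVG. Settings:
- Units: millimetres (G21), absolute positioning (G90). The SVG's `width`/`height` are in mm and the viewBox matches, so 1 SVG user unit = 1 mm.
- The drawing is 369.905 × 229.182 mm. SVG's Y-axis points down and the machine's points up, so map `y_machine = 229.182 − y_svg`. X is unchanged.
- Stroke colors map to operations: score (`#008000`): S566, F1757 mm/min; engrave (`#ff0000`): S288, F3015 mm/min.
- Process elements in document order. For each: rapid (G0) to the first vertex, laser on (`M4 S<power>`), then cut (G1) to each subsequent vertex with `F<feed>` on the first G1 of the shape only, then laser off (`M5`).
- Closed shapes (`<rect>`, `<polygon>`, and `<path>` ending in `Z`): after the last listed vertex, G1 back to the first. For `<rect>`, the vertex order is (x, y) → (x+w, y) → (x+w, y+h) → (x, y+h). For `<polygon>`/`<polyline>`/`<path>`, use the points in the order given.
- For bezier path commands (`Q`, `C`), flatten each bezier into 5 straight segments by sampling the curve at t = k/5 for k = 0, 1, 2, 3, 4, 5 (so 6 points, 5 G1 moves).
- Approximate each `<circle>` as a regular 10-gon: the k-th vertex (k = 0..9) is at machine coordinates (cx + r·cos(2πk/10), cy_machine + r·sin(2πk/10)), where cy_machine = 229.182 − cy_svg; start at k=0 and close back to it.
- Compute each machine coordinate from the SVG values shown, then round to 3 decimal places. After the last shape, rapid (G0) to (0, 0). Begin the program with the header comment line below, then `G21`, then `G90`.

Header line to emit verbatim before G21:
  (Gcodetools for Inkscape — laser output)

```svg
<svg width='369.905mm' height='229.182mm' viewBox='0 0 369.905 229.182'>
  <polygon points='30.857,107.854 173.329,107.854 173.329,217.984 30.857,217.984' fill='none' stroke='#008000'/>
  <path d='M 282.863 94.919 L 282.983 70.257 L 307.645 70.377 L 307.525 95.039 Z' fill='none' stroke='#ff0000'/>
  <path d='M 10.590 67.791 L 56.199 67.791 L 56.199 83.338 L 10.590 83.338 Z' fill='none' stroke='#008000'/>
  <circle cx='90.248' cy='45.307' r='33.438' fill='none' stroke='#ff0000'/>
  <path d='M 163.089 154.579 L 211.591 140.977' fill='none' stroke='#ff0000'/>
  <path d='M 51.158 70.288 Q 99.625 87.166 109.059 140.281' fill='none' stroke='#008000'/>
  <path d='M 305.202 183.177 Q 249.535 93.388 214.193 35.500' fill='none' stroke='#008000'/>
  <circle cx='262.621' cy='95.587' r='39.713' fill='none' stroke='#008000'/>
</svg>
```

(Gcodetools for Inkscape — laser output)
G21
G90
G0 X30.857 Y121.328
M4 S566
G1 X173.329 Y121.328 F1757
G1 X173.329 Y11.198
G1 X30.857 Y11.198
G1 X30.857 Y121.328
M5
G0 X282.863 Y134.263
M4 S288
G1 X282.983 Y158.925 F3015
G1 X307.645 Y158.805
G1 X307.525 Y134.143
G1 X282.863 Y134.263
M5
G0 X10.590 Y161.391
M4 S566
G1 X56.199 Y161.391 F1757
G1 X56.199 Y145.844
G1 X10.590 Y145.844
G1 X10.590 Y161.391
M5
G0 X123.686 Y183.875
M4 S288
G1 X117.300 Y203.529 F3015
G1 X100.581 Y215.676
G1 X79.915 Y215.676
G1 X63.196 Y203.529
G1 X56.810 Y183.875
G1 X63.196 Y164.221
G1 X79.915 Y152.074
G1 X100.581 Y152.074
G1 X117.300 Y164.221
G1 X123.686 Y183.875
M5
G0 X163.089 Y74.603
M4 S288
G1 X211.591 Y88.205 F3015
M5
G0 X51.158 Y158.894
M4 S566
G1 X68.983 Y150.693 F1757
G1 X83.686 Y139.594
G1 X95.267 Y125.595
G1 X103.724 Y108.698
G1 X109.059 Y88.901
M5
G0 X305.202 Y46.005
M4 S566
G1 X283.748 Y80.645 F1757
G1 X263.920 Y112.732
G1 X245.719 Y142.267
G1 X229.143 Y169.251
G1 X214.193 Y193.682
M5
G0 X302.334 Y133.595
M4 S566
G1 X294.749 Y156.938 F1757
G1 X274.893 Y171.364
G1 X250.349 Y171.364
G1 X230.493 Y156.938
G1 X222.908 Y133.595
G1 X230.493 Y110.252
G1 X250.349 Y95.826
G1 X274.893 Y95.826
G1 X294.749 Y110.252
G1 X302.334 Y133.595
M5
G0 X0.000 Y0.000

1 u = 1 mm; y_m = 229.182 − y.

[1] `<polygon>` rectangle, #008000→score S566 F1757: (30.857,121.328) → (173.329,121.328) → (173.329,11.198) → (30.857,11.198) → (30.857,121.328) (closed)

[2] `<path>` regular polygon, #ff0000→engrave S288 F3015: (282.863,134.263) → (282.983,158.925) → (307.645,158.805) → (307.525,134.143) → (282.863,134.263) (closed)

[3] `<path>` rectangle, #008000→score S566 F1757: (10.590,161.391) → (56.199,161.391) → (56.199,145.844) → (10.590,145.844) → (10.590,161.391) (closed)

[4] `<circle>` circle, #ff0000→engrave S288 F3015: (123.686,183.875) → (117.300,203.529) → (100.581,215.676) → (79.915,215.676) → (63.196,203.529) → (56.810,183.875) → (63.196,164.221) → (79.915,152.074) → (100.581,152.074) → (117.300,164.221) → (123.686,183.875) (closed)

[5] `<path>` line segment, #ff0000→engrave S288 F3015: (163.089,74.603) → (211.591,88.205)

[6] `<path>` quadratic bezier, #008000→score S566 F1757: (51.158,158.894) → (68.983,150.693) → (83.686,139.594) → (95.267,125.595) → (103.724,108.698) → (109.059,88.901)

[7] `<path>` quadratic bezier, #008000→score S566 F1757: (305.202,46.005) → (283.748,80.645) → (263.920,112.732) → (245.719,142.267) → (229.143,169.251) → (214.193,193.682)

[8] `<circle>` circle, #008000→score S566 F1757: (302.334,133.595) → (294.749,156.938) → (274.893,171.364) → (250.349,171.364) → (230.493,156.938) → (222.908,133.595) → (230.493,110.252) → (250.349,95.826) → (274.893,95.826) → (294.749,110.252) → (302.334,133.595) (closed)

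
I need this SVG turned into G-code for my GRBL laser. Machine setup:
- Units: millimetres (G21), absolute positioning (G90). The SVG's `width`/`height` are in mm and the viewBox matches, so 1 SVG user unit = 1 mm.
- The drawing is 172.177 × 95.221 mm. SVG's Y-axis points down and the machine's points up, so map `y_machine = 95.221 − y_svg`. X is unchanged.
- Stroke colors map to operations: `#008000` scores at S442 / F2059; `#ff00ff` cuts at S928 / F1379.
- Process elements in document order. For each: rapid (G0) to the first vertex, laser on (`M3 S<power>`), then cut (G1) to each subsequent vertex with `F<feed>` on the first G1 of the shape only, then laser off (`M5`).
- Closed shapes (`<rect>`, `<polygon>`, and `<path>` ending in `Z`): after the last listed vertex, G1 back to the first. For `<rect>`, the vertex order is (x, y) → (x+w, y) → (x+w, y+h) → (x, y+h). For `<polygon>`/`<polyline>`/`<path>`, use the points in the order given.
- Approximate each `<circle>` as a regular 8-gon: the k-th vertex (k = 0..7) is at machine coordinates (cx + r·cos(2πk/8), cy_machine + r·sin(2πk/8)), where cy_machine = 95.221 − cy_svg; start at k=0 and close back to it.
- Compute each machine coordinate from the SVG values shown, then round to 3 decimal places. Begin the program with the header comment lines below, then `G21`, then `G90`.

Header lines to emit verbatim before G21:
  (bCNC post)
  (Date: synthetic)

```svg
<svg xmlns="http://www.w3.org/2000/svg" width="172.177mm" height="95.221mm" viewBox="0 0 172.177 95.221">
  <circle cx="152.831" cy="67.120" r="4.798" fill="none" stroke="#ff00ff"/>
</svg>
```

Since the viewBox matches the mm dimensions, user units are millimetres directly. The only transform is the Y-flip y_m = 95.221 − y_svg.

Shape 1 is a circle drawn with `<circle>`. Its stroke #ff00ff means cut at S928, F1379. After flipping Y the toolpath is (157.629,28.101) → (156.224,31.494) → (152.831,32.899) → (149.438,31.494) → (148.033,28.101) → (149.438,24.708) → (152.831,23.303) → (156.224,24.708) → (157.629,28.101), returning to the start.

(bCNC post)
(Date: synthetic)
G21
G90
G0 X157.629 Y28.101
M3 S928
G1 X156.224 Y31.494 F1379
G1 X152.831 Y32.899
G1 X149.438 Y31.494
G1 X148.033 Y28.101
G1 X149.438 Y24.708
G1 X152.831 Y23.303
G1 X156.224 Y24.708
G1 X157.629 Y28.101
M5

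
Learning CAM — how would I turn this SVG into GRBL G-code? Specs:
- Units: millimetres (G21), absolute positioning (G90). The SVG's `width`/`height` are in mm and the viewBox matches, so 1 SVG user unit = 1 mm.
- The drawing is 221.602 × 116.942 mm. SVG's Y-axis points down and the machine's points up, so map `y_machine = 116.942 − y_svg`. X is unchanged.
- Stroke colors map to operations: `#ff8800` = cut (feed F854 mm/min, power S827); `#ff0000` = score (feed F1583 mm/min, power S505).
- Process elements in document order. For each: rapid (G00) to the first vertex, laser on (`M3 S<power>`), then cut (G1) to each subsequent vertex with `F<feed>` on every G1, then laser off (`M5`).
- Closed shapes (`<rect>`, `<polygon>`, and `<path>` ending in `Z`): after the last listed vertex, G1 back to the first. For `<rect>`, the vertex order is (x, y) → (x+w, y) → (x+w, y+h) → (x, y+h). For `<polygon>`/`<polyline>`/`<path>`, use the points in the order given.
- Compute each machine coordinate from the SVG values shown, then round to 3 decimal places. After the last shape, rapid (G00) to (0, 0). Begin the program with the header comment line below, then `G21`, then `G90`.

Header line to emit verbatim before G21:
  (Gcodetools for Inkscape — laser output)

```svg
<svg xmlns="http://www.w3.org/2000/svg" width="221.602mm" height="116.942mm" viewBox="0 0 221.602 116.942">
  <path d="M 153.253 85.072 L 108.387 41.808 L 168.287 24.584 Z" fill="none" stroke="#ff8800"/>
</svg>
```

Since the viewBox matches the mm dimensions, user units are millimetres directly. The only transform is the Y-flip y_m = 116.942 − y_svg.

Shape 1 is a regular polygon drawn with `<path>`. Its stroke #ff8800 means cut at S827, F854. After flipping Y the toolpath is (153.253,31.870) → (108.387,75.134) → (168.287,92.358) → (153.253,31.870), returning to the start.

(Gcodetools for Inkscape — laser output)
G21
G90
G00 X153.253 Y31.870
M3 S827
G1 X108.387 Y75.134 F854
G1 X168.287 Y92.358 F854
G1 X153.253 Y31.870 F854
M5
G00 X0.000 Y0.000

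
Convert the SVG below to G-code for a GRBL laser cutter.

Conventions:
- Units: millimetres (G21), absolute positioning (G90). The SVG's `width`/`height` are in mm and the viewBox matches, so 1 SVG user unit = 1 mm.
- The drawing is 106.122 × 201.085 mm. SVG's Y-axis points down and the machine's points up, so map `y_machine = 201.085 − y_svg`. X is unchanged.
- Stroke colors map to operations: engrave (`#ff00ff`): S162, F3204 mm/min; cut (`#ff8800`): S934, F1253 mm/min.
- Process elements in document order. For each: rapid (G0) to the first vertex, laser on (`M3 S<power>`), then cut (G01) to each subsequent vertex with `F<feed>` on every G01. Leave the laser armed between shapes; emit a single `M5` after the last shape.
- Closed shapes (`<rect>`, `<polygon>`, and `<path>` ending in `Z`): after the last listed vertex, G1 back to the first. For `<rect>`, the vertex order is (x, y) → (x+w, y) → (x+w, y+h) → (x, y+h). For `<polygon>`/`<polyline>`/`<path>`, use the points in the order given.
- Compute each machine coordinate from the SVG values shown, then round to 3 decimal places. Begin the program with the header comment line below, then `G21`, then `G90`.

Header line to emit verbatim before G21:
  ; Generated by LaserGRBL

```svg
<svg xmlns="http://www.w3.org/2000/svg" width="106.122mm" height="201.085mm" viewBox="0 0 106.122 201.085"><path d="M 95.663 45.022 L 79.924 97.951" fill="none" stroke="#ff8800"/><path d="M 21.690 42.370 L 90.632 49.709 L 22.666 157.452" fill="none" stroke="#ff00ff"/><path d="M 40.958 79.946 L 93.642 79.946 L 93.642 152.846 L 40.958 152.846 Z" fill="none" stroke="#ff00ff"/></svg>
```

; Generated by LaserGRBL
G21
G90
G0 X95.663 Y156.063
M3 S934
G01 X79.924 Y103.134 F1253
G0 X21.690 Y158.715
M3 S162
G01 X90.632 Y151.376 F3204
G01 X22.666 Y43.633 F3204
G0 X40.958 Y121.139
M3 S162
G01 X93.642 Y121.139 F3204
G01 X93.642 Y48.239 F3204
G01 X40.958 Y48.239 F3204
G01 X40.958 Y121.139 F3204
M5

Since the viewBox matches the mm dimensions, user units are millimetres directly. The only transform is the Y-flip y_m = 201.085 − y_svg.

Shape 1 is a line segment drawn with `<path>`. Its stroke #ff8800 means cut at S934, F1253. After flipping Y the toolpath is (95.663,156.063) → (79.924,103.134).

Shape 2 is a open polyline drawn with `<path>`. Its stroke #ff00ff means engrave at S162, F3204. After flipping Y the toolpath is (21.690,158.715) → (90.632,151.376) → (22.666,43.633).

Shape 3 is a rectangle drawn with `<path>`. Its stroke #ff00ff means engrave at S162, F3204. After flipping Y the toolpath is (40.958,121.139) → (93.642,121.139) → (93.642,48.239) → (40.958,48.239) → (40.958,121.139), returning to the start.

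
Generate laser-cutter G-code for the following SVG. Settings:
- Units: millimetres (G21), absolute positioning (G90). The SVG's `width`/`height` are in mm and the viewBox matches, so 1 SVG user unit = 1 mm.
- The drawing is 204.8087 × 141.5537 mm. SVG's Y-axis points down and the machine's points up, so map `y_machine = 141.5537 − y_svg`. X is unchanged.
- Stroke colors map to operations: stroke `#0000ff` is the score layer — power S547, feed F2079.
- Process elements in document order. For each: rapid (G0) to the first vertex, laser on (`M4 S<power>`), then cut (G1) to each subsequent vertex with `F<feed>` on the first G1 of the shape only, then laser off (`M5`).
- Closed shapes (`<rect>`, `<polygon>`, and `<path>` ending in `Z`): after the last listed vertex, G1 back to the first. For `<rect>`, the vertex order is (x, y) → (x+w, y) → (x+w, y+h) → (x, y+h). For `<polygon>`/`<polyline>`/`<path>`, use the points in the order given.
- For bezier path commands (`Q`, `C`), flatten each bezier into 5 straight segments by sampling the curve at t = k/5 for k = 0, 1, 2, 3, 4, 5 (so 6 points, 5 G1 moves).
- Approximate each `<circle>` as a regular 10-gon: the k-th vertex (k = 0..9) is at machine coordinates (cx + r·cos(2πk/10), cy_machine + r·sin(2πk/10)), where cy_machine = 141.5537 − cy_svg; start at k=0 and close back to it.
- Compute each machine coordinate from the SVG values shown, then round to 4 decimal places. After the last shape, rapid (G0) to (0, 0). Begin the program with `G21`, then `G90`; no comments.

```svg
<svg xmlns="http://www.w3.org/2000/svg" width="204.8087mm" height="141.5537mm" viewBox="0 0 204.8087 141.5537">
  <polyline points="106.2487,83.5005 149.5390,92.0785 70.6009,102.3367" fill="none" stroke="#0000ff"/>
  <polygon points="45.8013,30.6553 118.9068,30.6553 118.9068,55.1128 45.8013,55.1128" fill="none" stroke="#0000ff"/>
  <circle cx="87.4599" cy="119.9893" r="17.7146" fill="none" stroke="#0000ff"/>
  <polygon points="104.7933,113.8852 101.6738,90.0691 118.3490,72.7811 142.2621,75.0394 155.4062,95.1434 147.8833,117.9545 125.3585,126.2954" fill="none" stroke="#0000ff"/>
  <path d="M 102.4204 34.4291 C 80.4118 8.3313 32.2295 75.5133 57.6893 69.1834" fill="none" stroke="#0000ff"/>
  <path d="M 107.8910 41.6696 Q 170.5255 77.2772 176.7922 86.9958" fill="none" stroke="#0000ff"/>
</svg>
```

1 u = 1 mm; y_m = 141.5537 − y.

[1] `<polyline>` open polyline, #0000ff→score S547 F2079: (106.2487,58.0532) → (149.5390,49.4752) → (70.6009,39.2170)

[2] `<polygon>` rectangle, #0000ff→score S547 F2079: (45.8013,110.8984) → (118.9068,110.8984) → (118.9068,86.4409) → (45.8013,86.4409) → (45.8013,110.8984) (closed)

[3] `<circle>` circle, #0000ff→score S547 F2079: (105.1745,21.5644) → (101.7913,31.9768) → (92.9340,38.4120) → (81.9858,38.4120) → (73.1285,31.9768) → (69.7453,21.5644) → (73.1285,11.1520) → (81.9858,4.7168) → (92.9340,4.7168) → (101.7913,11.1520) → (105.1745,21.5644) (closed)

[4] `<polygon>` regular polygon, #0000ff→score S547 F2079: (104.7933,27.6685) → (101.6738,51.4846) → (118.3490,68.7726) → (142.2621,66.5143) → (155.4062,46.4103) → (147.8833,23.5992) → (125.3585,15.2583) → (104.7933,27.6685) (closed)

[5] `<path>` cubic bezier, #0000ff→score S547 F2079: (102.4204,107.1246) → (86.8729,112.9240) → (69.8349,104.3423) → (56.0975,89.3855) → (50.4519,76.0595) → (57.6893,72.3703)

[6] `<path>` quadratic bezier, #0000ff→score S547 F2079: (107.8910,99.8841) → (130.6901,86.6766) → (148.9798,75.5403) → (162.7600,66.4750) → (172.0308,59.4809) → (176.7922,54.5579)

G21
G90
G0 X106.2487 Y58.0532
M4 S547
G1 X149.5390 Y49.4752 F2079
G1 X70.6009 Y39.2170
M5
G0 X45.8013 Y110.8984
M4 S547
G1 X118.9068 Y110.8984 F2079
G1 X118.9068 Y86.4409
G1 X45.8013 Y86.4409
G1 X45.8013 Y110.8984
M5
G0 X105.1745 Y21.5644
M4 S547
G1 X101.7913 Y31.9768 F2079
G1 X92.9340 Y38.4120
G1 X81.9858 Y38.4120
G1 X73.1285 Y31.9768
G1 X69.7453 Y21.5644
G1 X73.1285 Y11.1520
G1 X81.9858 Y4.7168
G1 X92.9340 Y4.7168
G1 X101.7913 Y11.1520
G1 X105.1745 Y21.5644
M5
G0 X104.7933 Y27.6685
M4 S547
G1 X101.6738 Y51.4846 F2079
G1 X118.3490 Y68.7726
G1 X142.2621 Y66.5143
G1 X155.4062 Y46.4103
G1 X147.8833 Y23.5992
G1 X125.3585 Y15.2583
G1 X104.7933 Y27.6685
M5
G0 X102.4204 Y107.1246
M4 S547
G1 X86.8729 Y112.9240 F2079
G1 X69.8349 Y104.3423
G1 X56.0975 Y89.3855
G1 X50.4519 Y76.0595
G1 X57.6893 Y72.3703
M5
G0 X107.8910 Y99.8841
M4 S547
G1 X130.6901 Y86.6766 F2079
G1 X148.9798 Y75.5403
G1 X162.7600 Y66.4750
G1 X172.0308 Y59.4809
G1 X176.7922 Y54.5579
M5
G0 X0.0000 Y0.0000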